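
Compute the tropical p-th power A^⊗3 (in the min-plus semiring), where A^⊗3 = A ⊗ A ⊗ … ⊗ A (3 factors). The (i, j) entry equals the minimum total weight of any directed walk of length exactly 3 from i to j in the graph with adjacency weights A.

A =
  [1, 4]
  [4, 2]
A^⊗3 =
  [3, 6]
  [6, 6]

Each entry (A^⊗3)_ij equals the minimum over all length-3 walks i = v_0 → v_1 → … → v_3 = j of Σ_t A[v_t][v_{t+1}]. For example, for (i, j) = (0, 1) we minimise over 4 possible intermediate vertex sequences; the minimum is 6, attained along the walk 0 → 0 → 0 → 1.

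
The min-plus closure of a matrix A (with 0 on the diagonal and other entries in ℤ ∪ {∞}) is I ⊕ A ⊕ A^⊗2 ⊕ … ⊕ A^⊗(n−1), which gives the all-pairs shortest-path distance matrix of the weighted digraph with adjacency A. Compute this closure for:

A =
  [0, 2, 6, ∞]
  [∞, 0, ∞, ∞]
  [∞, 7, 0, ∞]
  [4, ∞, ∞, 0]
Closure =
  [0, 2, 6, ∞]
  [∞, 0, ∞, ∞]
  [∞, 7, 0, ∞]
  [4, 6, 10, 0]

This is the Floyd-Warshall all-pairs shortest-path computation. For each intermediate vertex k = 0, 1, …, 3, update dist[i][j] ← min(dist[i][j], dist[i][k] + dist[k][j]). The final matrix gives, for each (i, j), the minimum total weight of any directed path from i to j (possibly empty when i = j).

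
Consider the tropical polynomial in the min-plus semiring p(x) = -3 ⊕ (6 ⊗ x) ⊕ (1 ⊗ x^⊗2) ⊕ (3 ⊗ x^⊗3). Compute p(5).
p(5) = -3

A tropical monomial a ⊗ x^⊗i evaluates to a + i · x. Evaluating each term at x = 5:
  Term 0 contributes -3 + 0 · 5 = -3
  Term 1 contributes 6 + 1 · 5 = 11
  Term 2 contributes 1 + 2 · 5 = 11
  Term 3 contributes 3 + 3 · 5 = 18
p(5) = ⊕ of these = min[-3, 11, 11, 18] = -3.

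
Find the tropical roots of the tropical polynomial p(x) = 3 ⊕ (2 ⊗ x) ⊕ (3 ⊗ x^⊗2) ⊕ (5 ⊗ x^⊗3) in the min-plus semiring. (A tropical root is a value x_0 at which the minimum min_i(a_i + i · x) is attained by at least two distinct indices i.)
Roots: {-2, -1, 1}

Each tropical root is a break point of the lower envelope of the lines y = a_i + i · x (there are 4 lines, with slopes 0, 1, ..., 3). Only the lines that attain the minimum somewhere contribute to roots; other lines are dominated. Here the surviving (envelope) indices are i = 3, i = 2, i = 1, i = 0.
Intersections between consecutive envelope lines give the roots: for adjacent envelope indices i < j the intersection is x = (a_i − a_j) / (j − i). Reading off the sorted break points: {-2, -1, 1}.
Verification: at each break x_0, at least two indices attain the minimum of min_i(a_i + i · x_0).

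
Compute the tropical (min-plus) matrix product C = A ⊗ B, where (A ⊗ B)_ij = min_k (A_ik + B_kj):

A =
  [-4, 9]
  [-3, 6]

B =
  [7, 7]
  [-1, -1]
A ⊗ B =
  [3, 3]
  [4, 4]

Apply the min-plus product entry-by-entry:
  C[0][0] = min over k of (A[0][0] + B[0][0] = -4 + 7 = 3, A[0][1] + B[1][0] = 9 + -1 = 8) = 3 (attained at k = 0)
  C[0][1] = min over k of (A[0][0] + B[0][1] = -4 + 7 = 3, A[0][1] + B[1][1] = 9 + -1 = 8) = 3 (attained at k = 0)
  C[1][0] = min over k of (A[1][0] + B[0][0] = -3 + 7 = 4, A[1][1] + B[1][0] = 6 + -1 = 5) = 4 (attained at k = 0)
  C[1][1] = min over k of (A[1][0] + B[0][1] = -3 + 7 = 4, A[1][1] + B[1][1] = 6 + -1 = 5) = 4 (attained at k = 0)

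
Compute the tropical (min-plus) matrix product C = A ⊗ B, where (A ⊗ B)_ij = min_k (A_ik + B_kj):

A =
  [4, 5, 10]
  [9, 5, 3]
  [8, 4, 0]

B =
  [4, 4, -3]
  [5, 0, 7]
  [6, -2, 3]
A ⊗ B =
  [8, 5, 1]
  [9, 1, 6]
  [6, -2, 3]

Apply the min-plus product entry-by-entry:
  C[0][0] = min over k of (A[0][0] + B[0][0] = 4 + 4 = 8, A[0][1] + B[1][0] = 5 + 5 = 10, A[0][2] + B[2][0] = 10 + 6 = 16) = 8 (attained at k = 0)
  C[0][1] = min over k of (A[0][0] + B[0][1] = 4 + 4 = 8, A[0][1] + B[1][1] = 5 + 0 = 5, A[0][2] + B[2][1] = 10 + -2 = 8) = 5 (attained at k = 1)
  C[0][2] = min over k of (A[0][0] + B[0][2] = 4 + -3 = 1, A[0][1] + B[1][2] = 5 + 7 = 12, A[0][2] + B[2][2] = 10 + 3 = 13) = 1 (attained at k = 0)
  C[1][0] = min over k of (A[1][0] + B[0][0] = 9 + 4 = 13, A[1][1] + B[1][0] = 5 + 5 = 10, A[1][2] + B[2][0] = 3 + 6 = 9) = 9 (attained at k = 2)
  C[1][1] = min over k of (A[1][0] + B[0][1] = 9 + 4 = 13, A[1][1] + B[1][1] = 5 + 0 = 5, A[1][2] + B[2][1] = 3 + -2 = 1) = 1 (attained at k = 2)
  C[1][2] = min over k of (A[1][0] + B[0][2] = 9 + -3 = 6, A[1][1] + B[1][2] = 5 + 7 = 12, A[1][2] + B[2][2] = 3 + 3 = 6) = 6 (attained at k = 0)
  C[2][0] = min over k of (A[2][0] + B[0][0] = 8 + 4 = 12, A[2][1] + B[1][0] = 4 + 5 = 9, A[2][2] + B[2][0] = 0 + 6 = 6) = 6 (attained at k = 2)
  C[2][1] = min over k of (A[2][0] + B[0][1] = 8 + 4 = 12, A[2][1] + B[1][1] = 4 + 0 = 4, A[2][2] + B[2][1] = 0 + -2 = -2) = -2 (attained at k = 2)
  C[2][2] = min over k of (A[2][0] + B[0][2] = 8 + -3 = 5, A[2][1] + B[1][2] = 4 + 7 = 11, A[2][2] + B[2][2] = 0 + 3 = 3) = 3 (attained at k = 2)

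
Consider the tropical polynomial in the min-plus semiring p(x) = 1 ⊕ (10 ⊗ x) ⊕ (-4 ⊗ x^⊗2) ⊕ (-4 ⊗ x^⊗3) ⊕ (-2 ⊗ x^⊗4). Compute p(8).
p(8) = 1

A tropical monomial a ⊗ x^⊗i evaluates to a + i · x. Evaluating each term at x = 8:
  Term 0 contributes 1 + 0 · 8 = 1
  Term 1 contributes 10 + 1 · 8 = 18
  Term 2 contributes -4 + 2 · 8 = 12
  Term 3 contributes -4 + 3 · 8 = 20
  Term 4 contributes -2 + 4 · 8 = 30
p(8) = ⊕ of these = min[1, 18, 12, 20, 30] = 1.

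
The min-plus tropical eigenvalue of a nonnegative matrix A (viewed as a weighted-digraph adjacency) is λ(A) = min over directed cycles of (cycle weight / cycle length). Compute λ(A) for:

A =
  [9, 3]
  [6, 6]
λ(A) = 9/2

Enumerate directed cycles and compute their means (weight / length). Sample:
  cycle 0 → 0: weight = 9, length = 1, mean = 9/1 ≈ 9.000
  cycle 1 → 1: weight = 6, length = 1, mean = 6/1 ≈ 6.000
  cycle 0 → 1 → 0: weight = 9, length = 2, mean = 9/2 ≈ 4.500
  cycle 1 → 0 → 1: weight = 9, length = 2, mean = 9/2 ≈ 4.500
Minimum mean = 4.500, attained e.g. along the cycle 0 → 1 → 0 with weight 9 and length 2. So λ(A) = 9/2 = 9/2.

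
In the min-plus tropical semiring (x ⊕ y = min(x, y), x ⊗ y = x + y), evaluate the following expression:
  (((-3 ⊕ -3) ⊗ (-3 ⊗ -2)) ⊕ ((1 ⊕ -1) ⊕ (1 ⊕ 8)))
(((-3 ⊕ -3) ⊗ (-3 ⊗ -2)) ⊕ ((1 ⊕ -1) ⊕ (1 ⊕ 8))) = -8

Expand innermost to outermost. Recall ⊕ takes the minimum of its arguments and ⊗ takes their sum. Working out the expression (((-3 ⊕ -3) ⊗ (-3 ⊗ -2)) ⊕ ((1 ⊕ -1) ⊕ (1 ⊕ 8))) gives -8.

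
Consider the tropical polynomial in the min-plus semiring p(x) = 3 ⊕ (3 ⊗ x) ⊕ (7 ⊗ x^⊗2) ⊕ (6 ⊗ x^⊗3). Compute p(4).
p(4) = 3

A tropical monomial a ⊗ x^⊗i evaluates to a + i · x. Evaluating each term at x = 4:
  Term 0 contributes 3 + 0 · 4 = 3
  Term 1 contributes 3 + 1 · 4 = 7
  Term 2 contributes 7 + 2 · 4 = 15
  Term 3 contributes 6 + 3 · 4 = 18
p(4) = ⊕ of these = min[3, 7, 15, 18] = 3.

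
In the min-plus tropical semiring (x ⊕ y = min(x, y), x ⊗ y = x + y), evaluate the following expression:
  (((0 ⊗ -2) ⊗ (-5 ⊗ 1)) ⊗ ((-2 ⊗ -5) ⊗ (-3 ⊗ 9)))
(((0 ⊗ -2) ⊗ (-5 ⊗ 1)) ⊗ ((-2 ⊗ -5) ⊗ (-3 ⊗ 9))) = -7

Expand innermost to outermost. Recall ⊕ takes the minimum of its arguments and ⊗ takes their sum. Working out the expression (((0 ⊗ -2) ⊗ (-5 ⊗ 1)) ⊗ ((-2 ⊗ -5) ⊗ (-3 ⊗ 9))) gives -7.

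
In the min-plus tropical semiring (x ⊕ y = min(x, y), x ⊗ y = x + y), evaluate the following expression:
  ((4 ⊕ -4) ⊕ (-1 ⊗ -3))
((4 ⊕ -4) ⊕ (-1 ⊗ -3)) = -4

Expand innermost to outermost. Recall ⊕ takes the minimum of its arguments and ⊗ takes their sum. Working out the expression ((4 ⊕ -4) ⊕ (-1 ⊗ -3)) gives -4.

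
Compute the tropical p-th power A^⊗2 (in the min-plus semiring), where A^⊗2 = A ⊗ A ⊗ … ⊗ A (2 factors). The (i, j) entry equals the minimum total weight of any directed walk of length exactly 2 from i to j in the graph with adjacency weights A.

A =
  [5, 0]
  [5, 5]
A^⊗2 =
  [5, 5]
  [10, 5]

Each entry (A^⊗2)_ij equals the minimum over all length-2 walks i = v_0 → v_1 → … → v_2 = j of Σ_t A[v_t][v_{t+1}]. For example, for (i, j) = (0, 1) we minimise over 2 possible intermediate vertex sequences; the minimum is 5, attained along the walk 0 → 0 → 1.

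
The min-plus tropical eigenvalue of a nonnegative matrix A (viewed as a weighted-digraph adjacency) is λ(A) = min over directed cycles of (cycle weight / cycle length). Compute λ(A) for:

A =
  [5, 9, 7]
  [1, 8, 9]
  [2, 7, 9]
λ(A) = 9/2

Enumerate directed cycles and compute their means (weight / length). Sample:
  cycle 0 → 0: weight = 5, length = 1, mean = 5/1 ≈ 5.000
  cycle 1 → 1: weight = 8, length = 1, mean = 8/1 ≈ 8.000
  cycle 2 → 2: weight = 9, length = 1, mean = 9/1 ≈ 9.000
  cycle 0 → 1 → 0: weight = 10, length = 2, mean = 10/2 ≈ 5.000
  cycle 0 → 2 → 0: weight = 9, length = 2, mean = 9/2 ≈ 4.500
  cycle 1 → 0 → 1: weight = 10, length = 2, mean = 10/2 ≈ 5.000
Minimum mean = 4.500, attained e.g. along the cycle 0 → 2 → 0 with weight 9 and length 2. So λ(A) = 9/2 = 9/2.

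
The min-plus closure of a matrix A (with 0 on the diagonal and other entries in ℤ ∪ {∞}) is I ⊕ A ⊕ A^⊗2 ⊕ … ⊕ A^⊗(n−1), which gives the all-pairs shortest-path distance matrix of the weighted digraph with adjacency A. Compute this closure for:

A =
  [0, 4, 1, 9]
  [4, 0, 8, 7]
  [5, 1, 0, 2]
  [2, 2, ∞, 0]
Closure =
  [0, 2, 1, 3]
  [4, 0, 5, 7]
  [4, 1, 0, 2]
  [2, 2, 3, 0]

This is the Floyd-Warshall all-pairs shortest-path computation. For each intermediate vertex k = 0, 1, …, 3, update dist[i][j] ← min(dist[i][j], dist[i][k] + dist[k][j]). The final matrix gives, for each (i, j), the minimum total weight of any directed path from i to j (possibly empty when i = j).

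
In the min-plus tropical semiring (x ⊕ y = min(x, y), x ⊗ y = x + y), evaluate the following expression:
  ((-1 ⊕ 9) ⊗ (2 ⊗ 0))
((-1 ⊕ 9) ⊗ (2 ⊗ 0)) = 1

Expand innermost to outermost. Recall ⊕ takes the minimum of its arguments and ⊗ takes their sum. Working out the expression ((-1 ⊕ 9) ⊗ (2 ⊗ 0)) gives 1.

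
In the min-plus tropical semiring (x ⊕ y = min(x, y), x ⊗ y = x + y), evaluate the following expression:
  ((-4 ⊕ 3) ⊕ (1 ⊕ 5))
((-4 ⊕ 3) ⊕ (1 ⊕ 5)) = -4

Expand innermost to outermost. Recall ⊕ takes the minimum of its arguments and ⊗ takes their sum. Working out the expression ((-4 ⊕ 3) ⊕ (1 ⊕ 5)) gives -4.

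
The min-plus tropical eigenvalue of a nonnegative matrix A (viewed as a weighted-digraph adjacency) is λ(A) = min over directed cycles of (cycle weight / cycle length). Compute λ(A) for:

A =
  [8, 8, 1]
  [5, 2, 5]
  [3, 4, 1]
λ(A) = 1

Enumerate directed cycles and compute their means (weight / length). Sample:
  cycle 0 → 0: weight = 8, length = 1, mean = 8/1 ≈ 8.000
  cycle 1 → 1: weight = 2, length = 1, mean = 2/1 ≈ 2.000
  cycle 2 → 2: weight = 1, length = 1, mean = 1/1 ≈ 1.000
  cycle 0 → 1 → 0: weight = 13, length = 2, mean = 13/2 ≈ 6.500
  cycle 0 → 2 → 0: weight = 4, length = 2, mean = 4/2 ≈ 2.000
  cycle 1 → 0 → 1: weight = 13, length = 2, mean = 13/2 ≈ 6.500
Minimum mean = 1.000, attained e.g. along the cycle 2 → 2 with weight 1 and length 1. So λ(A) = 1/1 = 1.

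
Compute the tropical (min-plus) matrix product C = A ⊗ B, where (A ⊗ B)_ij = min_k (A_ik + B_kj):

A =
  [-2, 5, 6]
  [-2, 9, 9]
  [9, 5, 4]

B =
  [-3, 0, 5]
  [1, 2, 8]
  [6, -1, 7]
A ⊗ B =
  [-5, -2, 3]
  [-5, -2, 3]
  [6, 3, 11]

Apply the min-plus product entry-by-entry:
  C[0][0] = min over k of (A[0][0] + B[0][0] = -2 + -3 = -5, A[0][1] + B[1][0] = 5 + 1 = 6, A[0][2] + B[2][0] = 6 + 6 = 12) = -5 (attained at k = 0)
  C[0][1] = min over k of (A[0][0] + B[0][1] = -2 + 0 = -2, A[0][1] + B[1][1] = 5 + 2 = 7, A[0][2] + B[2][1] = 6 + -1 = 5) = -2 (attained at k = 0)
  C[0][2] = min over k of (A[0][0] + B[0][2] = -2 + 5 = 3, A[0][1] + B[1][2] = 5 + 8 = 13, A[0][2] + B[2][2] = 6 + 7 = 13) = 3 (attained at k = 0)
  C[1][0] = min over k of (A[1][0] + B[0][0] = -2 + -3 = -5, A[1][1] + B[1][0] = 9 + 1 = 10, A[1][2] + B[2][0] = 9 + 6 = 15) = -5 (attained at k = 0)
  C[1][1] = min over k of (A[1][0] + B[0][1] = -2 + 0 = -2, A[1][1] + B[1][1] = 9 + 2 = 11, A[1][2] + B[2][1] = 9 + -1 = 8) = -2 (attained at k = 0)
  C[1][2] = min over k of (A[1][0] + B[0][2] = -2 + 5 = 3, A[1][1] + B[1][2] = 9 + 8 = 17, A[1][2] + B[2][2] = 9 + 7 = 16) = 3 (attained at k = 0)
  C[2][0] = min over k of (A[2][0] + B[0][0] = 9 + -3 = 6, A[2][1] + B[1][0] = 5 + 1 = 6, A[2][2] + B[2][0] = 4 + 6 = 10) = 6 (attained at k = 0)
  C[2][1] = min over k of (A[2][0] + B[0][1] = 9 + 0 = 9, A[2][1] + B[1][1] = 5 + 2 = 7, A[2][2] + B[2][1] = 4 + -1 = 3) = 3 (attained at k = 2)
  C[2][2] = min over k of (A[2][0] + B[0][2] = 9 + 5 = 14, A[2][1] + B[1][2] = 5 + 8 = 13, A[2][2] + B[2][2] = 4 + 7 = 11) = 11 (attained at k = 2)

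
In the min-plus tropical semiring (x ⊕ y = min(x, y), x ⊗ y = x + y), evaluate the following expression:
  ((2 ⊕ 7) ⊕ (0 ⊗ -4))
((2 ⊕ 7) ⊕ (0 ⊗ -4)) = -4

Expand innermost to outermost. Recall ⊕ takes the minimum of its arguments and ⊗ takes their sum. Working out the expression ((2 ⊕ 7) ⊕ (0 ⊗ -4)) gives -4.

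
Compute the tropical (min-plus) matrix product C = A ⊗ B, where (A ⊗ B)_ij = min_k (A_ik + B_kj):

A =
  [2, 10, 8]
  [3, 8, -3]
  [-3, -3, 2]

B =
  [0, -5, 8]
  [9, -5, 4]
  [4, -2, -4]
A ⊗ B =
  [2, -3, 4]
  [1, -5, -7]
  [-3, -8, -2]

Apply the min-plus product entry-by-entry:
  C[0][0] = min over k of (A[0][0] + B[0][0] = 2 + 0 = 2, A[0][1] + B[1][0] = 10 + 9 = 19, A[0][2] + B[2][0] = 8 + 4 = 12) = 2 (attained at k = 0)
  C[0][1] = min over k of (A[0][0] + B[0][1] = 2 + -5 = -3, A[0][1] + B[1][1] = 10 + -5 = 5, A[0][2] + B[2][1] = 8 + -2 = 6) = -3 (attained at k = 0)
  C[0][2] = min over k of (A[0][0] + B[0][2] = 2 + 8 = 10, A[0][1] + B[1][2] = 10 + 4 = 14, A[0][2] + B[2][2] = 8 + -4 = 4) = 4 (attained at k = 2)
  C[1][0] = min over k of (A[1][0] + B[0][0] = 3 + 0 = 3, A[1][1] + B[1][0] = 8 + 9 = 17, A[1][2] + B[2][0] = -3 + 4 = 1) = 1 (attained at k = 2)
  C[1][1] = min over k of (A[1][0] + B[0][1] = 3 + -5 = -2, A[1][1] + B[1][1] = 8 + -5 = 3, A[1][2] + B[2][1] = -3 + -2 = -5) = -5 (attained at k = 2)
  C[1][2] = min over k of (A[1][0] + B[0][2] = 3 + 8 = 11, A[1][1] + B[1][2] = 8 + 4 = 12, A[1][2] + B[2][2] = -3 + -4 = -7) = -7 (attained at k = 2)
  C[2][0] = min over k of (A[2][0] + B[0][0] = -3 + 0 = -3, A[2][1] + B[1][0] = -3 + 9 = 6, A[2][2] + B[2][0] = 2 + 4 = 6) = -3 (attained at k = 0)
  C[2][1] = min over k of (A[2][0] + B[0][1] = -3 + -5 = -8, A[2][1] + B[1][1] = -3 + -5 = -8, A[2][2] + B[2][1] = 2 + -2 = 0) = -8 (attained at k = 0)
  C[2][2] = min over k of (A[2][0] + B[0][2] = -3 + 8 = 5, A[2][1] + B[1][2] = -3 + 4 = 1, A[2][2] + B[2][2] = 2 + -4 = -2) = -2 (attained at k = 2)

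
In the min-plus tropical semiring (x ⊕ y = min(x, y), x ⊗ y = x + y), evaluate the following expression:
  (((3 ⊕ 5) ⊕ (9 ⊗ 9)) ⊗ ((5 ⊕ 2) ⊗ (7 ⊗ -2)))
(((3 ⊕ 5) ⊕ (9 ⊗ 9)) ⊗ ((5 ⊕ 2) ⊗ (7 ⊗ -2))) = 10

Expand innermost to outermost. Recall ⊕ takes the minimum of its arguments and ⊗ takes their sum. Working out the expression (((3 ⊕ 5) ⊕ (9 ⊗ 9)) ⊗ ((5 ⊕ 2) ⊗ (7 ⊗ -2))) gives 10.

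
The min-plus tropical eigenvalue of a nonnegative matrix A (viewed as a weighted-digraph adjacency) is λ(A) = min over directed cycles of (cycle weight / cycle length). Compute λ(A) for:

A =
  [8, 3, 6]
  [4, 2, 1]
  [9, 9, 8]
λ(A) = 2

Enumerate directed cycles and compute their means (weight / length). Sample:
  cycle 0 → 0: weight = 8, length = 1, mean = 8/1 ≈ 8.000
  cycle 1 → 1: weight = 2, length = 1, mean = 2/1 ≈ 2.000
  cycle 2 → 2: weight = 8, length = 1, mean = 8/1 ≈ 8.000
  cycle 0 → 1 → 0: weight = 7, length = 2, mean = 7/2 ≈ 3.500
  cycle 0 → 2 → 0: weight = 15, length = 2, mean = 15/2 ≈ 7.500
  cycle 1 → 0 → 1: weight = 7, length = 2, mean = 7/2 ≈ 3.500
Minimum mean = 2.000, attained e.g. along the cycle 1 → 1 with weight 2 and length 1. So λ(A) = 2/1 = 2.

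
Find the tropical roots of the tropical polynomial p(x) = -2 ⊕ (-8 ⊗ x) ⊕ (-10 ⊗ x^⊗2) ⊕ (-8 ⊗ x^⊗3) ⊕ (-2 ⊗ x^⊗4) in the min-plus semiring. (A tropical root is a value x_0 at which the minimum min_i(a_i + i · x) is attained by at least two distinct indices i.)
Roots: {-6, -2, 2, 6}

Each tropical root is a break point of the lower envelope of the lines y = a_i + i · x (there are 5 lines, with slopes 0, 1, ..., 4). Only the lines that attain the minimum somewhere contribute to roots; other lines are dominated. Here the surviving (envelope) indices are i = 4, i = 3, i = 2, i = 1, i = 0.
Intersections between consecutive envelope lines give the roots: for adjacent envelope indices i < j the intersection is x = (a_i − a_j) / (j − i). Reading off the sorted break points: {-6, -2, 2, 6}.
Verification: at each break x_0, at least two indices attain the minimum of min_i(a_i + i · x_0).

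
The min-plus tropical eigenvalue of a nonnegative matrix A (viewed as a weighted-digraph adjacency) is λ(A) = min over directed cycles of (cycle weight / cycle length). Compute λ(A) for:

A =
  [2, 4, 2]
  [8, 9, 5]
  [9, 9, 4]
λ(A) = 2

Enumerate directed cycles and compute their means (weight / length). Sample:
  cycle 0 → 0: weight = 2, length = 1, mean = 2/1 ≈ 2.000
  cycle 1 → 1: weight = 9, length = 1, mean = 9/1 ≈ 9.000
  cycle 2 → 2: weight = 4, length = 1, mean = 4/1 ≈ 4.000
  cycle 0 → 1 → 0: weight = 12, length = 2, mean = 12/2 ≈ 6.000
  cycle 0 → 2 → 0: weight = 11, length = 2, mean = 11/2 ≈ 5.500
  cycle 1 → 0 → 1: weight = 12, length = 2, mean = 12/2 ≈ 6.000
Minimum mean = 2.000, attained e.g. along the cycle 0 → 0 with weight 2 and length 1. So λ(A) = 2/1 = 2.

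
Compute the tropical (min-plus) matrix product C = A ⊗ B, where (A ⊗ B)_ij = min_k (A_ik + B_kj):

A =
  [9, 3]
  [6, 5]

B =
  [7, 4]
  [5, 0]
A ⊗ B =
  [8, 3]
  [10, 5]

Apply the min-plus product entry-by-entry:
  C[0][0] = min over k of (A[0][0] + B[0][0] = 9 + 7 = 16, A[0][1] + B[1][0] = 3 + 5 = 8) = 8 (attained at k = 1)
  C[0][1] = min over k of (A[0][0] + B[0][1] = 9 + 4 = 13, A[0][1] + B[1][1] = 3 + 0 = 3) = 3 (attained at k = 1)
  C[1][0] = min over k of (A[1][0] + B[0][0] = 6 + 7 = 13, A[1][1] + B[1][0] = 5 + 5 = 10) = 10 (attained at k = 1)
  C[1][1] = min over k of (A[1][0] + B[0][1] = 6 + 4 = 10, A[1][1] + B[1][1] = 5 + 0 = 5) = 5 (attained at k = 1)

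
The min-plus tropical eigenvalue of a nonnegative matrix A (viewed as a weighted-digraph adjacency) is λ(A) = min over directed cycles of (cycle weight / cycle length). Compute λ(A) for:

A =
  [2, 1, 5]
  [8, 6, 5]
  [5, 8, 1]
λ(A) = 1

Enumerate directed cycles and compute their means (weight / length). Sample:
  cycle 0 → 0: weight = 2, length = 1, mean = 2/1 ≈ 2.000
  cycle 1 → 1: weight = 6, length = 1, mean = 6/1 ≈ 6.000
  cycle 2 → 2: weight = 1, length = 1, mean = 1/1 ≈ 1.000
  cycle 0 → 1 → 0: weight = 9, length = 2, mean = 9/2 ≈ 4.500
  cycle 0 → 2 → 0: weight = 10, length = 2, mean = 10/2 ≈ 5.000
  cycle 1 → 0 → 1: weight = 9, length = 2, mean = 9/2 ≈ 4.500
Minimum mean = 1.000, attained e.g. along the cycle 2 → 2 with weight 1 and length 1. So λ(A) = 1/1 = 1.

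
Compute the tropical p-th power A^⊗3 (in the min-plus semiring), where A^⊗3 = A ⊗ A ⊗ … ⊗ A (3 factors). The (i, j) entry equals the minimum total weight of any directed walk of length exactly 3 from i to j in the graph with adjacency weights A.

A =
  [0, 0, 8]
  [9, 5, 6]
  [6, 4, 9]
A^⊗3 =
  [0, 0, 6]
  [9, 9, 15]
  [6, 6, 12]

Each entry (A^⊗3)_ij equals the minimum over all length-3 walks i = v_0 → v_1 → … → v_3 = j of Σ_t A[v_t][v_{t+1}]. For example, for (i, j) = (0, 2) we minimise over 9 possible intermediate vertex sequences; the minimum is 6, attained along the walk 0 → 0 → 1 → 2.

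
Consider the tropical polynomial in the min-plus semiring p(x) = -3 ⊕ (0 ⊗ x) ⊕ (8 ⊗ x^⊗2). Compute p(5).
p(5) = -3

A tropical monomial a ⊗ x^⊗i evaluates to a + i · x. Evaluating each term at x = 5:
  Term 0 contributes -3 + 0 · 5 = -3
  Term 1 contributes 0 + 1 · 5 = 5
  Term 2 contributes 8 + 2 · 5 = 18
p(5) = ⊕ of these = min[-3, 5, 18] = -3.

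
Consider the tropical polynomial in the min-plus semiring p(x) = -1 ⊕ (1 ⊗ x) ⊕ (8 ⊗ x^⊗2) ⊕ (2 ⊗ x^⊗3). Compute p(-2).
p(-2) = -4

A tropical monomial a ⊗ x^⊗i evaluates to a + i · x. Evaluating each term at x = -2:
  Term 0 contributes -1 + 0 · -2 = -1
  Term 1 contributes 1 + 1 · -2 = -1
  Term 2 contributes 8 + 2 · -2 = 4
  Term 3 contributes 2 + 3 · -2 = -4
p(-2) = ⊕ of these = min[-1, -1, 4, -4] = -4.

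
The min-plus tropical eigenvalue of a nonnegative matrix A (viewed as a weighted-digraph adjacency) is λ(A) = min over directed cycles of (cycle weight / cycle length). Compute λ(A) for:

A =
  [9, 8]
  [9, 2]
λ(A) = 2

Enumerate directed cycles and compute their means (weight / length). Sample:
  cycle 0 → 0: weight = 9, length = 1, mean = 9/1 ≈ 9.000
  cycle 1 → 1: weight = 2, length = 1, mean = 2/1 ≈ 2.000
  cycle 0 → 1 → 0: weight = 17, length = 2, mean = 17/2 ≈ 8.500
  cycle 1 → 0 → 1: weight = 17, length = 2, mean = 17/2 ≈ 8.500
Minimum mean = 2.000, attained e.g. along the cycle 1 → 1 with weight 2 and length 1. So λ(A) = 2/1 = 2.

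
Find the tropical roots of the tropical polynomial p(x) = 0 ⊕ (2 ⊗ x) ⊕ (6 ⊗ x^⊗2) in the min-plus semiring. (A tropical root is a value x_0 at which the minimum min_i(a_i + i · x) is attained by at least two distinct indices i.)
Roots: {-4, -2}

Each tropical root is a break point of the lower envelope of the lines y = a_i + i · x (there are 3 lines, with slopes 0, 1, ..., 2). Only the lines that attain the minimum somewhere contribute to roots; other lines are dominated. Here the surviving (envelope) indices are i = 2, i = 1, i = 0.
Intersections between consecutive envelope lines give the roots: for adjacent envelope indices i < j the intersection is x = (a_i − a_j) / (j − i). Reading off the sorted break points: {-4, -2}.
Verification: at each break x_0, at least two indices attain the minimum of min_i(a_i + i · x_0).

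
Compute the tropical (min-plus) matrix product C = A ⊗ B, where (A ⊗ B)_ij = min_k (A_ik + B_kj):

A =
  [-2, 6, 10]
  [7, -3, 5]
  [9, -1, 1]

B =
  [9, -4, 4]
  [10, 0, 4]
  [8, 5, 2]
A ⊗ B =
  [7, -6, 2]
  [7, -3, 1]
  [9, -1, 3]

Apply the min-plus product entry-by-entry:
  C[0][0] = min over k of (A[0][0] + B[0][0] = -2 + 9 = 7, A[0][1] + B[1][0] = 6 + 10 = 16, A[0][2] + B[2][0] = 10 + 8 = 18) = 7 (attained at k = 0)
  C[0][1] = min over k of (A[0][0] + B[0][1] = -2 + -4 = -6, A[0][1] + B[1][1] = 6 + 0 = 6, A[0][2] + B[2][1] = 10 + 5 = 15) = -6 (attained at k = 0)
  C[0][2] = min over k of (A[0][0] + B[0][2] = -2 + 4 = 2, A[0][1] + B[1][2] = 6 + 4 = 10, A[0][2] + B[2][2] = 10 + 2 = 12) = 2 (attained at k = 0)
  C[1][0] = min over k of (A[1][0] + B[0][0] = 7 + 9 = 16, A[1][1] + B[1][0] = -3 + 10 = 7, A[1][2] + B[2][0] = 5 + 8 = 13) = 7 (attained at k = 1)
  C[1][1] = min over k of (A[1][0] + B[0][1] = 7 + -4 = 3, A[1][1] + B[1][1] = -3 + 0 = -3, A[1][2] + B[2][1] = 5 + 5 = 10) = -3 (attained at k = 1)
  C[1][2] = min over k of (A[1][0] + B[0][2] = 7 + 4 = 11, A[1][1] + B[1][2] = -3 + 4 = 1, A[1][2] + B[2][2] = 5 + 2 = 7) = 1 (attained at k = 1)
  C[2][0] = min over k of (A[2][0] + B[0][0] = 9 + 9 = 18, A[2][1] + B[1][0] = -1 + 10 = 9, A[2][2] + B[2][0] = 1 + 8 = 9) = 9 (attained at k = 1)
  C[2][1] = min over k of (A[2][0] + B[0][1] = 9 + -4 = 5, A[2][1] + B[1][1] = -1 + 0 = -1, A[2][2] + B[2][1] = 1 + 5 = 6) = -1 (attained at k = 1)
  C[2][2] = min over k of (A[2][0] + B[0][2] = 9 + 4 = 13, A[2][1] + B[1][2] = -1 + 4 = 3, A[2][2] + B[2][2] = 1 + 2 = 3) = 3 (attained at k = 1)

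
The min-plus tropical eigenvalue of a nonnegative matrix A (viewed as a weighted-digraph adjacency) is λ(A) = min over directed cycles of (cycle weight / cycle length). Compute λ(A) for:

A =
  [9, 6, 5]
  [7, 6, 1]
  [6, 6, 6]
λ(A) = 7/2

Enumerate directed cycles and compute their means (weight / length). Sample:
  cycle 0 → 0: weight = 9, length = 1, mean = 9/1 ≈ 9.000
  cycle 1 → 1: weight = 6, length = 1, mean = 6/1 ≈ 6.000
  cycle 2 → 2: weight = 6, length = 1, mean = 6/1 ≈ 6.000
  cycle 0 → 1 → 0: weight = 13, length = 2, mean = 13/2 ≈ 6.500
  cycle 0 → 2 → 0: weight = 11, length = 2, mean = 11/2 ≈ 5.500
  cycle 1 → 0 → 1: weight = 13, length = 2, mean = 13/2 ≈ 6.500
Minimum mean = 3.500, attained e.g. along the cycle 1 → 2 → 1 with weight 7 and length 2. So λ(A) = 7/2 = 7/2.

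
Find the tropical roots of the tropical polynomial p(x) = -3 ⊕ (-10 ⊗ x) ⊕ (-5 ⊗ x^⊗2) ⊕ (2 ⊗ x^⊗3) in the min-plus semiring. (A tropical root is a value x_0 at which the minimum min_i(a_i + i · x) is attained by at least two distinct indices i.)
Roots: {-7, -5, 7}

Each tropical root is a break point of the lower envelope of the lines y = a_i + i · x (there are 4 lines, with slopes 0, 1, ..., 3). Only the lines that attain the minimum somewhere contribute to roots; other lines are dominated. Here the surviving (envelope) indices are i = 3, i = 2, i = 1, i = 0.
Intersections between consecutive envelope lines give the roots: for adjacent envelope indices i < j the intersection is x = (a_i − a_j) / (j − i). Reading off the sorted break points: {-7, -5, 7}.
Verification: at each break x_0, at least two indices attain the minimum of min_i(a_i + i · x_0).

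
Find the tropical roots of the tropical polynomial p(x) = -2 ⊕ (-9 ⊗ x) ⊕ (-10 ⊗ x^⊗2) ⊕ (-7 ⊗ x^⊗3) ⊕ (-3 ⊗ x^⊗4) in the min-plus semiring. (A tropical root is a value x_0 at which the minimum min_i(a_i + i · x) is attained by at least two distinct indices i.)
Roots: {-4, -3, 1, 7}

Each tropical root is a break point of the lower envelope of the lines y = a_i + i · x (there are 5 lines, with slopes 0, 1, ..., 4). Only the lines that attain the minimum somewhere contribute to roots; other lines are dominated. Here the surviving (envelope) indices are i = 4, i = 3, i = 2, i = 1, i = 0.
Intersections between consecutive envelope lines give the roots: for adjacent envelope indices i < j the intersection is x = (a_i − a_j) / (j − i). Reading off the sorted break points: {-4, -3, 1, 7}.
Verification: at each break x_0, at least two indices attain the minimum of min_i(a_i + i · x_0).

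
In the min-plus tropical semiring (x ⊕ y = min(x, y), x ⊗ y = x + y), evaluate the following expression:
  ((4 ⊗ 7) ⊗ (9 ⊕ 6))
((4 ⊗ 7) ⊗ (9 ⊕ 6)) = 17

Expand innermost to outermost. Recall ⊕ takes the minimum of its arguments and ⊗ takes their sum. Working out the expression ((4 ⊗ 7) ⊗ (9 ⊕ 6)) gives 17.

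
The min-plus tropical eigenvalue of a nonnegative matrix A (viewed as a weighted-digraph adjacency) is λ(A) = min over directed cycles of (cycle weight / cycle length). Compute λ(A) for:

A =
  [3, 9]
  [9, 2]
λ(A) = 2

Enumerate directed cycles and compute their means (weight / length). Sample:
  cycle 0 → 0: weight = 3, length = 1, mean = 3/1 ≈ 3.000
  cycle 1 → 1: weight = 2, length = 1, mean = 2/1 ≈ 2.000
  cycle 0 → 1 → 0: weight = 18, length = 2, mean = 18/2 ≈ 9.000
  cycle 1 → 0 → 1: weight = 18, length = 2, mean = 18/2 ≈ 9.000
Minimum mean = 2.000, attained e.g. along the cycle 1 → 1 with weight 2 and length 1. So λ(A) = 2/1 = 2.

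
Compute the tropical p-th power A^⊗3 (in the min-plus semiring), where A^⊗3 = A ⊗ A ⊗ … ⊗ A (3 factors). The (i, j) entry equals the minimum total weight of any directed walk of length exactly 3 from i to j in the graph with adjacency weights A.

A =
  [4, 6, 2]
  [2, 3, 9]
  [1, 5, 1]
A^⊗3 =
  [4, 8, 4]
  [5, 9, 5]
  [3, 7, 3]

Each entry (A^⊗3)_ij equals the minimum over all length-3 walks i = v_0 → v_1 → … → v_3 = j of Σ_t A[v_t][v_{t+1}]. For example, for (i, j) = (0, 2) we minimise over 9 possible intermediate vertex sequences; the minimum is 4, attained along the walk 0 → 2 → 2 → 2.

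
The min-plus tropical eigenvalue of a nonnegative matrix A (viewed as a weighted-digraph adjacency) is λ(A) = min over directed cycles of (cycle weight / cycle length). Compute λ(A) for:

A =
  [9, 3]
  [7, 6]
λ(A) = 5

Enumerate directed cycles and compute their means (weight / length). Sample:
  cycle 0 → 0: weight = 9, length = 1, mean = 9/1 ≈ 9.000
  cycle 1 → 1: weight = 6, length = 1, mean = 6/1 ≈ 6.000
  cycle 0 → 1 → 0: weight = 10, length = 2, mean = 10/2 ≈ 5.000
  cycle 1 → 0 → 1: weight = 10, length = 2, mean = 10/2 ≈ 5.000
Minimum mean = 5.000, attained e.g. along the cycle 0 → 1 → 0 with weight 10 and length 2. So λ(A) = 10/2 = 5.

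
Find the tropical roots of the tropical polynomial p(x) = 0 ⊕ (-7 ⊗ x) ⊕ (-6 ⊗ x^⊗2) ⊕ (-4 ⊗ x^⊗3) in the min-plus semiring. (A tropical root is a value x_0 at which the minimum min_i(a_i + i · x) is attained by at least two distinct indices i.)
Roots: {-2, -1, 7}

Each tropical root is a break point of the lower envelope of the lines y = a_i + i · x (there are 4 lines, with slopes 0, 1, ..., 3). Only the lines that attain the minimum somewhere contribute to roots; other lines are dominated. Here the surviving (envelope) indices are i = 3, i = 2, i = 1, i = 0.
Intersections between consecutive envelope lines give the roots: for adjacent envelope indices i < j the intersection is x = (a_i − a_j) / (j − i). Reading off the sorted break points: {-2, -1, 7}.
Verification: at each break x_0, at least two indices attain the minimum of min_i(a_i + i · x_0).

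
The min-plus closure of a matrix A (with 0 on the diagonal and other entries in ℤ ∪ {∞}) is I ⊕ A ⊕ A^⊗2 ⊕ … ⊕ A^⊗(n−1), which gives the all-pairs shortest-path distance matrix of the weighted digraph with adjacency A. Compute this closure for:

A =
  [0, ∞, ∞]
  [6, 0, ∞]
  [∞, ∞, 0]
Closure =
  [0, ∞, ∞]
  [6, 0, ∞]
  [∞, ∞, 0]

This is the Floyd-Warshall all-pairs shortest-path computation. For each intermediate vertex k = 0, 1, …, 2, update dist[i][j] ← min(dist[i][j], dist[i][k] + dist[k][j]). The final matrix gives, for each (i, j), the minimum total weight of any directed path from i to j (possibly empty when i = j).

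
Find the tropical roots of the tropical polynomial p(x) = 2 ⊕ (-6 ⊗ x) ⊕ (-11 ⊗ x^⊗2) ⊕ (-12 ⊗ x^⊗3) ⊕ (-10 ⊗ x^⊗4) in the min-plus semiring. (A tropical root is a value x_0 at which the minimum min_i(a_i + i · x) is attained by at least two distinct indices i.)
Roots: {-2, 1, 5, 8}

Each tropical root is a break point of the lower envelope of the lines y = a_i + i · x (there are 5 lines, with slopes 0, 1, ..., 4). Only the lines that attain the minimum somewhere contribute to roots; other lines are dominated. Here the surviving (envelope) indices are i = 4, i = 3, i = 2, i = 1, i = 0.
Intersections between consecutive envelope lines give the roots: for adjacent envelope indices i < j the intersection is x = (a_i − a_j) / (j − i). Reading off the sorted break points: {-2, 1, 5, 8}.
Verification: at each break x_0, at least two indices attain the minimum of min_i(a_i + i · x_0).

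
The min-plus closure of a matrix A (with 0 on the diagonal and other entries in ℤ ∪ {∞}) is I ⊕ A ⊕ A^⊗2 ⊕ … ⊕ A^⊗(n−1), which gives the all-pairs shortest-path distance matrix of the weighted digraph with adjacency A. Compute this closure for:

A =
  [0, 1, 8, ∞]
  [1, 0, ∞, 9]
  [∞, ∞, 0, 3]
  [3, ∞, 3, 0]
Closure =
  [0, 1, 8, 10]
  [1, 0, 9, 9]
  [6, 7, 0, 3]
  [3, 4, 3, 0]

This is the Floyd-Warshall all-pairs shortest-path computation. For each intermediate vertex k = 0, 1, …, 3, update dist[i][j] ← min(dist[i][j], dist[i][k] + dist[k][j]). The final matrix gives, for each (i, j), the minimum total weight of any directed path from i to j (possibly empty when i = j).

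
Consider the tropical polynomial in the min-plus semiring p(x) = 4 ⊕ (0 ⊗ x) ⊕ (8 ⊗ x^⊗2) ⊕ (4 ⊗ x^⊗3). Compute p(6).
p(6) = 4

A tropical monomial a ⊗ x^⊗i evaluates to a + i · x. Evaluating each term at x = 6:
  Term 0 contributes 4 + 0 · 6 = 4
  Term 1 contributes 0 + 1 · 6 = 6
  Term 2 contributes 8 + 2 · 6 = 20
  Term 3 contributes 4 + 3 · 6 = 22
p(6) = ⊕ of these = min[4, 6, 20, 22] = 4.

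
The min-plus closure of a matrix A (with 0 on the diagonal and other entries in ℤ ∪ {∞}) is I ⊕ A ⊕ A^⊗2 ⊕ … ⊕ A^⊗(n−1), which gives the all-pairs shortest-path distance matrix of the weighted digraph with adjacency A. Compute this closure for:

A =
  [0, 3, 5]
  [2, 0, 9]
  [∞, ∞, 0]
Closure =
  [0, 3, 5]
  [2, 0, 7]
  [∞, ∞, 0]

This is the Floyd-Warshall all-pairs shortest-path computation. For each intermediate vertex k = 0, 1, …, 2, update dist[i][j] ← min(dist[i][j], dist[i][k] + dist[k][j]). The final matrix gives, for each (i, j), the minimum total weight of any directed path from i to j (possibly empty when i = j).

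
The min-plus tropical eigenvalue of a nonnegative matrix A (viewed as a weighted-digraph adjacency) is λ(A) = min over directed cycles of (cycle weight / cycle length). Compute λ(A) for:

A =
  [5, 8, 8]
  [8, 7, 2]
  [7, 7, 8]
λ(A) = 9/2

Enumerate directed cycles and compute their means (weight / length). Sample:
  cycle 0 → 0: weight = 5, length = 1, mean = 5/1 ≈ 5.000
  cycle 1 → 1: weight = 7, length = 1, mean = 7/1 ≈ 7.000
  cycle 2 → 2: weight = 8, length = 1, mean = 8/1 ≈ 8.000
  cycle 0 → 1 → 0: weight = 16, length = 2, mean = 16/2 ≈ 8.000
  cycle 0 → 2 → 0: weight = 15, length = 2, mean = 15/2 ≈ 7.500
  cycle 1 → 0 → 1: weight = 16, length = 2, mean = 16/2 ≈ 8.000
Minimum mean = 4.500, attained e.g. along the cycle 1 → 2 → 1 with weight 9 and length 2. So λ(A) = 9/2 = 9/2.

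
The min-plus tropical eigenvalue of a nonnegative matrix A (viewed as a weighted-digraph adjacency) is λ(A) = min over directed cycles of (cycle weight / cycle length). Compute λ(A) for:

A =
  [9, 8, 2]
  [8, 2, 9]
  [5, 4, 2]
λ(A) = 2

Enumerate directed cycles and compute their means (weight / length). Sample:
  cycle 0 → 0: weight = 9, length = 1, mean = 9/1 ≈ 9.000
  cycle 1 → 1: weight = 2, length = 1, mean = 2/1 ≈ 2.000
  cycle 2 → 2: weight = 2, length = 1, mean = 2/1 ≈ 2.000
  cycle 0 → 1 → 0: weight = 16, length = 2, mean = 16/2 ≈ 8.000
  cycle 0 → 2 → 0: weight = 7, length = 2, mean = 7/2 ≈ 3.500
  cycle 1 → 0 → 1: weight = 16, length = 2, mean = 16/2 ≈ 8.000
Minimum mean = 2.000, attained e.g. along the cycle 1 → 1 with weight 2 and length 1. So λ(A) = 2/1 = 2.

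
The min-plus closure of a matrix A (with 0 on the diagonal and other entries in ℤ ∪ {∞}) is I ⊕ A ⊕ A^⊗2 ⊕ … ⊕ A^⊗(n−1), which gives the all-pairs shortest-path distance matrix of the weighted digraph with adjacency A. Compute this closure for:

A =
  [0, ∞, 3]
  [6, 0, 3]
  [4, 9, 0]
Closure =
  [0, 12, 3]
  [6, 0, 3]
  [4, 9, 0]

This is the Floyd-Warshall all-pairs shortest-path computation. For each intermediate vertex k = 0, 1, …, 2, update dist[i][j] ← min(dist[i][j], dist[i][k] + dist[k][j]). The final matrix gives, for each (i, j), the minimum total weight of any directed path from i to j (possibly empty when i = j).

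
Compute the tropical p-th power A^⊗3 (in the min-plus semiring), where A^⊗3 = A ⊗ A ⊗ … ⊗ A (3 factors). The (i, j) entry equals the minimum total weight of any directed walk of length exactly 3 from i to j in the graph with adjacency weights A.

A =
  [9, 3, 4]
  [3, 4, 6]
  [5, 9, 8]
A^⊗3 =
  [10, 9, 10]
  [9, 10, 11]
  [11, 12, 14]

Each entry (A^⊗3)_ij equals the minimum over all length-3 walks i = v_0 → v_1 → … → v_3 = j of Σ_t A[v_t][v_{t+1}]. For example, for (i, j) = (0, 2) we minimise over 9 possible intermediate vertex sequences; the minimum is 10, attained along the walk 0 → 1 → 0 → 2.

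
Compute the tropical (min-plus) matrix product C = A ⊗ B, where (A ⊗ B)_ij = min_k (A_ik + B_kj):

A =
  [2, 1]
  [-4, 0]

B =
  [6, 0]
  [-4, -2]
A ⊗ B =
  [-3, -1]
  [-4, -4]

Apply the min-plus product entry-by-entry:
  C[0][0] = min over k of (A[0][0] + B[0][0] = 2 + 6 = 8, A[0][1] + B[1][0] = 1 + -4 = -3) = -3 (attained at k = 1)
  C[0][1] = min over k of (A[0][0] + B[0][1] = 2 + 0 = 2, A[0][1] + B[1][1] = 1 + -2 = -1) = -1 (attained at k = 1)
  C[1][0] = min over k of (A[1][0] + B[0][0] = -4 + 6 = 2, A[1][1] + B[1][0] = 0 + -4 = -4) = -4 (attained at k = 1)
  C[1][1] = min over k of (A[1][0] + B[0][1] = -4 + 0 = -4, A[1][1] + B[1][1] = 0 + -2 = -2) = -4 (attained at k = 0)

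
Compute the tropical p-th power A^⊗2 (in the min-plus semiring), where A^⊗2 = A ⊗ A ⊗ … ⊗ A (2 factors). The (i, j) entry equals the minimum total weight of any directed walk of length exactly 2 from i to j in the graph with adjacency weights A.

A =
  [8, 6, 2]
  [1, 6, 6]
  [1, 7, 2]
A^⊗2 =
  [3, 9, 4]
  [7, 7, 3]
  [3, 7, 3]

Each entry (A^⊗2)_ij equals the minimum over all length-2 walks i = v_0 → v_1 → … → v_2 = j of Σ_t A[v_t][v_{t+1}]. For example, for (i, j) = (0, 2) we minimise over 3 possible intermediate vertex sequences; the minimum is 4, attained along the walk 0 → 2 → 2.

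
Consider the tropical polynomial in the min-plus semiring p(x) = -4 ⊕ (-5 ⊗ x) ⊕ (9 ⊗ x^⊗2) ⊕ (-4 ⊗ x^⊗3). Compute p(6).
p(6) = -4

A tropical monomial a ⊗ x^⊗i evaluates to a + i · x. Evaluating each term at x = 6:
  Term 0 contributes -4 + 0 · 6 = -4
  Term 1 contributes -5 + 1 · 6 = 1
  Term 2 contributes 9 + 2 · 6 = 21
  Term 3 contributes -4 + 3 · 6 = 14
p(6) = ⊕ of these = min[-4, 1, 21, 14] = -4.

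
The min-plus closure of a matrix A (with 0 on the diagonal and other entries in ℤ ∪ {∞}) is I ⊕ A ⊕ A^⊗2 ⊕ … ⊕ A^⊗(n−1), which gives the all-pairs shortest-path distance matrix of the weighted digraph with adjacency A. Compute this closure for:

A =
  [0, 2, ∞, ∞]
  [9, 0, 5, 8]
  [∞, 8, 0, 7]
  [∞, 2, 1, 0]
Closure =
  [0, 2, 7, 10]
  [9, 0, 5, 8]
  [17, 8, 0, 7]
  [11, 2, 1, 0]

This is the Floyd-Warshall all-pairs shortest-path computation. For each intermediate vertex k = 0, 1, …, 3, update dist[i][j] ← min(dist[i][j], dist[i][k] + dist[k][j]). The final matrix gives, for each (i, j), the minimum total weight of any directed path from i to j (possibly empty when i = j).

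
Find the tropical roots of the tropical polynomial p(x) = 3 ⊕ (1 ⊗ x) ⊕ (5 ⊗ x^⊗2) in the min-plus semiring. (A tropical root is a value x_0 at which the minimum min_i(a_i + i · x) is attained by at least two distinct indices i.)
Roots: {-4, 2}

Each tropical root is a break point of the lower envelope of the lines y = a_i + i · x (there are 3 lines, with slopes 0, 1, ..., 2). Only the lines that attain the minimum somewhere contribute to roots; other lines are dominated. Here the surviving (envelope) indices are i = 2, i = 1, i = 0.
Intersections between consecutive envelope lines give the roots: for adjacent envelope indices i < j the intersection is x = (a_i − a_j) / (j − i). Reading off the sorted break points: {-4, 2}.
Verification: at each break x_0, at least two indices attain the minimum of min_i(a_i + i · x_0).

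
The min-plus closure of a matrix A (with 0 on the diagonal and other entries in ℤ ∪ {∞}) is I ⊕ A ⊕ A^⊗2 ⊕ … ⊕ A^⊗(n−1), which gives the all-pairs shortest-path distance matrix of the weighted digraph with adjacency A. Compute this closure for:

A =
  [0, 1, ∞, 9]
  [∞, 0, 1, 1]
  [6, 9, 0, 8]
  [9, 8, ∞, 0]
Closure =
  [0, 1, 2, 2]
  [7, 0, 1, 1]
  [6, 7, 0, 8]
  [9, 8, 9, 0]

This is the Floyd-Warshall all-pairs shortest-path computation. For each intermediate vertex k = 0, 1, …, 3, update dist[i][j] ← min(dist[i][j], dist[i][k] + dist[k][j]). The final matrix gives, for each (i, j), the minimum total weight of any directed path from i to j (possibly empty when i = j).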